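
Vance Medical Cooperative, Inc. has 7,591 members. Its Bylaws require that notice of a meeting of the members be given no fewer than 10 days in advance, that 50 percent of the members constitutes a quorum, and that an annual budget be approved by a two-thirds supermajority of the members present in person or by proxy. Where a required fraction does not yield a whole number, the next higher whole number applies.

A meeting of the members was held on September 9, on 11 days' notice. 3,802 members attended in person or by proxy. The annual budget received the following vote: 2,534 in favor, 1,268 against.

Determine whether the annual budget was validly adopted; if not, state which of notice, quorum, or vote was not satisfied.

Notice: 11 days given; 10 required. Satisfied.
Quorum: 50% of 7,591 = 3,795.50, rounded up to 3,796; 3,802 present. Satisfied.
Vote: requires two-thirds of those present (3,802); 2/3 of 3802 = 2534.67, rounded up to 2535, so 2,535 needed; 2,534 in favor. Not satisfied.

Invalid — vote requirement not satisfied.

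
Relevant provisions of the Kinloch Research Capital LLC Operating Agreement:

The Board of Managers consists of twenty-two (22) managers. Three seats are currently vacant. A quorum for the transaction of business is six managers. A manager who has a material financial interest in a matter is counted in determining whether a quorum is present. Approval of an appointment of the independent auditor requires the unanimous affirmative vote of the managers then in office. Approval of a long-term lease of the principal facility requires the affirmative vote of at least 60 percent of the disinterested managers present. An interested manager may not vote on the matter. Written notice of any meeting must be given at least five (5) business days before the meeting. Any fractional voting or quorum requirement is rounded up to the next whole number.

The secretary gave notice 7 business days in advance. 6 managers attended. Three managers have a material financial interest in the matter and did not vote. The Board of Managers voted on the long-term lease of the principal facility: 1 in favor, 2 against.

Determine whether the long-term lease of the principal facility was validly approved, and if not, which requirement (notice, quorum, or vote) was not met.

Notice: 7 business days given; 5 required (7 ≥ 5). Satisfied.
Quorum: 6 present (interested managers count toward quorum); quorum is 6. Satisfied.
Vote: the long-term lease of the principal facility requires three-fifths of the disinterested managers present (6 − 3 = 3). 3/5 of 3 = 1.80, rounded up to 2, so 2 affirmative votes are needed; 1 voted in favor. Not satisfied.

Invalid — vote requirement not satisfied.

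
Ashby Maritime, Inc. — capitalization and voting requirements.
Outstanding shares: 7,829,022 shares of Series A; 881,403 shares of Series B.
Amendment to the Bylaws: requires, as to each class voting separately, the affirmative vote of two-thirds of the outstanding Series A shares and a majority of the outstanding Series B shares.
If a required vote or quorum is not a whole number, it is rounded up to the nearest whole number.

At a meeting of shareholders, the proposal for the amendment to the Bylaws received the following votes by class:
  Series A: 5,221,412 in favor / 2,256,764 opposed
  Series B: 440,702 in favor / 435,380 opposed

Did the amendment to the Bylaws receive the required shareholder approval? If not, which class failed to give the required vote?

Series A: 2/3 of 7829022 = 5219348; 5,219,348 required, 5,221,412 in favor — approved.
Series B: a majority of 881403 is 440702; 440,702 required, 440,702 in favor — approved.

Approved — every class gave the required vote.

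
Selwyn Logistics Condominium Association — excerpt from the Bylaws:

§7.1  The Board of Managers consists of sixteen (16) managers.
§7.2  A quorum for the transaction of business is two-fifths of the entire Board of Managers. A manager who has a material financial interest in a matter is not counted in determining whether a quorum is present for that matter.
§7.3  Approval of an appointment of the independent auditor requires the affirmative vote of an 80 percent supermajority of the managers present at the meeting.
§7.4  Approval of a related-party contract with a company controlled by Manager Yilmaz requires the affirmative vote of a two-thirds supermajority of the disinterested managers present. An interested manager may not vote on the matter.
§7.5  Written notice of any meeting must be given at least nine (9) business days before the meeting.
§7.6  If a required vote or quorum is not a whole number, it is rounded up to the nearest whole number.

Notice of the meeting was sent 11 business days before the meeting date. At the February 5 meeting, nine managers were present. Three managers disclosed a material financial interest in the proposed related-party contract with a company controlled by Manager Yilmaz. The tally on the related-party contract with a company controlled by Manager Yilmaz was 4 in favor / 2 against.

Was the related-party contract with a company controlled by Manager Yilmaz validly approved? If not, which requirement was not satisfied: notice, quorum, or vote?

Notice: 11 business days given; 9 required (11 ≥ 9). Satisfied.
Quorum: 9 present, but the 3 interested managers do not count, leaving 6. Quorum is 7. Not satisfied.
Vote: the related-party contract with a company controlled by Manager Yilmaz requires two-thirds of the disinterested managers present (9 − 3 = 6). 2/3 of 6 = 4, so 4 affirmative votes are needed; 4 voted in favor. Satisfied. (Moot — without a quorum no business can be validly transacted.)

Invalid — quorum requirement not satisfied.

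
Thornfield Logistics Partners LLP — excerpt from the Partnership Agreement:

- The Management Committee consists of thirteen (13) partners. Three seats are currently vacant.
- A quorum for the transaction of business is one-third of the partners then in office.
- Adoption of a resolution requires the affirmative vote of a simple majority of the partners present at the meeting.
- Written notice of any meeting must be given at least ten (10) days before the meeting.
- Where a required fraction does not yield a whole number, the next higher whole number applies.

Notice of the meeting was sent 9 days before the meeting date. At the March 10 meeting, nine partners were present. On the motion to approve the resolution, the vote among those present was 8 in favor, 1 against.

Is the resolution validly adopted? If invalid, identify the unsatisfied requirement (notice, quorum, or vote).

Invalid — notice requirement not satisfied.

Notice: 9 days given; 10 required (9 < 10). Not satisfied.
Quorum: 9 present; quorum is 4. Satisfied.
Vote: the resolution requires a majority of the partners present (9). A majority of 9 is 5, so 5 affirmative votes are needed; 8 voted in favor. Satisfied.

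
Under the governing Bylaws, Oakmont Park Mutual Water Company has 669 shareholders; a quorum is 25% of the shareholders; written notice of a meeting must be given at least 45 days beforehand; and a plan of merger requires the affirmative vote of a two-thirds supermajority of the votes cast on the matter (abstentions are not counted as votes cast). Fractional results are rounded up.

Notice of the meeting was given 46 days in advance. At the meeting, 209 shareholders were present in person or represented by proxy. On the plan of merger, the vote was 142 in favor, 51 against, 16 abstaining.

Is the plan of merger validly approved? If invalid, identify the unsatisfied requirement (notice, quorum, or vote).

Valid — all requirements satisfied.

Notice: 46 days given; 45 required. Satisfied.
Quorum: 25% of 669 = 167.25, rounded up to 168; 209 present. Satisfied.
Vote: requires two-thirds of the votes cast (209 − 16 abstaining = 193); 2/3 of 193 = 128.67, rounded up to 129, so 129 needed; 142 in favor. Satisfied.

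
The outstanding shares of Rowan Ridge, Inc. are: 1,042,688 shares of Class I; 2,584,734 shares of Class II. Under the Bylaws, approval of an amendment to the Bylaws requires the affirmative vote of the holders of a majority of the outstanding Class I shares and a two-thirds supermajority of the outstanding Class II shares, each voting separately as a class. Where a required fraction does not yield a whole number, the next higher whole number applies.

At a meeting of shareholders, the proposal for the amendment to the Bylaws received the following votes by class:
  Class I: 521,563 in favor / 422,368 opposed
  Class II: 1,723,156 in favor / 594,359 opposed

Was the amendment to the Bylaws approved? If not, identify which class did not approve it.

Class I: a majority of 1042688 is 521345; 521,345 required, 521,563 in favor — approved.
Class II: 2/3 of 2584734 = 1723156; 1,723,156 required, 1,723,156 in favor — approved.

Approved — every class gave the required vote.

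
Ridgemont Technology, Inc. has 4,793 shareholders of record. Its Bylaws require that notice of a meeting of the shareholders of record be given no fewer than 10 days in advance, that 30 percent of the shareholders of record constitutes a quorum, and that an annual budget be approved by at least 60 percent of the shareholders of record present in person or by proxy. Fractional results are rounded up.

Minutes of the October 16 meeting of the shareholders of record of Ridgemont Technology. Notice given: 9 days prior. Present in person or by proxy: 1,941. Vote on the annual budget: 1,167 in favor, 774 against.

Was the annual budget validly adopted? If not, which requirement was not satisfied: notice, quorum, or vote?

Invalid — notice requirement not satisfied.

Notice: 9 days given; 10 required. Not satisfied.
Quorum: 30% of 4,793 = 1,437.90, rounded up to 1,438; 1,941 present. Satisfied.
Vote: requires three-fifths of those present (1,941); 3/5 of 1941 = 1164.60, rounded up to 1165, so 1,165 needed; 1,167 in favor. Satisfied.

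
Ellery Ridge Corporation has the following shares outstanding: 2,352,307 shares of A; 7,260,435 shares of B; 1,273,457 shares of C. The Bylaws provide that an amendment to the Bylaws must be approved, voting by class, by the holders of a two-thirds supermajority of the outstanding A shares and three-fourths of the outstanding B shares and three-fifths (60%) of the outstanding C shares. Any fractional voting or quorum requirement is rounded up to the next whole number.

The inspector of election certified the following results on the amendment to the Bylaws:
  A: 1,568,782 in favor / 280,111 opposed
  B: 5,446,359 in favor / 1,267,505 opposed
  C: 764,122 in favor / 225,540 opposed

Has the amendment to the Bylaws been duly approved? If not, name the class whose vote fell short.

Approved — every class gave the required vote.

A: 2/3 of 2352307 = 1568204.67, rounded up to 1568205; 1,568,205 required, 1,568,782 in favor — approved.
B: 3/4 of 7260435 = 5445326.25, rounded up to 5445327; 5,445,327 required, 5,446,359 in favor — approved.
C: 3/5 of 1273457 = 764074.20, rounded up to 764075; 764,075 required, 764,122 in favor — approved.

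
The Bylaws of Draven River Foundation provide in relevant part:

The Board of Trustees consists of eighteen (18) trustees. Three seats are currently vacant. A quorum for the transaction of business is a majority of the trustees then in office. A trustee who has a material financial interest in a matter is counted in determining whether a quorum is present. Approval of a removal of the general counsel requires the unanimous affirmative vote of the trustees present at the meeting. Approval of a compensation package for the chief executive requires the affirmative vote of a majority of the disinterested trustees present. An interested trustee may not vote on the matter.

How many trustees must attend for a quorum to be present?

8

A majority of 15 is 8.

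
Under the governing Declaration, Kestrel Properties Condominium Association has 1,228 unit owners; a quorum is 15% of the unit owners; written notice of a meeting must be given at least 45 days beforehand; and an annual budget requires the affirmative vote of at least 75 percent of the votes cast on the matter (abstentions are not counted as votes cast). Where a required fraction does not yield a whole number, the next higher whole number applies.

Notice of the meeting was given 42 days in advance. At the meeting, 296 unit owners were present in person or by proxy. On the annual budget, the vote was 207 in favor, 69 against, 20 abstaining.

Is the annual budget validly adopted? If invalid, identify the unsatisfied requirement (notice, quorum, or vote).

Notice: 42 days given; 45 required. Not satisfied.
Quorum: 15% of 1,228 = 184.20, rounded up to 185; 296 present. Satisfied.
Vote: requires three-fourths of the votes cast (296 − 20 abstaining = 276); 3/4 of 276 = 207, so 207 needed; 207 in favor. Satisfied.

Invalid — notice requirement not satisfied.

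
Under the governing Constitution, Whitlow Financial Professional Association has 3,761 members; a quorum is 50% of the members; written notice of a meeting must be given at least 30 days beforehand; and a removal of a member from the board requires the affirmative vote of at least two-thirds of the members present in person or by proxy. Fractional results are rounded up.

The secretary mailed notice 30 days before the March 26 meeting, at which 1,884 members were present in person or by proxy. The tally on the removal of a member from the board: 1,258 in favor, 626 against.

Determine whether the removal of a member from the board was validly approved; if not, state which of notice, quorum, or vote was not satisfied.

Notice: 30 days given; 30 required. Satisfied.
Quorum: 50% of 3,761 = 1,880.50, rounded up to 1,881; 1,884 present. Satisfied.
Vote: requires two-thirds of those present (1,884); 2/3 of 1884 = 1256, so 1,256 needed; 1,258 in favor. Satisfied.

Valid — all requirements satisfied.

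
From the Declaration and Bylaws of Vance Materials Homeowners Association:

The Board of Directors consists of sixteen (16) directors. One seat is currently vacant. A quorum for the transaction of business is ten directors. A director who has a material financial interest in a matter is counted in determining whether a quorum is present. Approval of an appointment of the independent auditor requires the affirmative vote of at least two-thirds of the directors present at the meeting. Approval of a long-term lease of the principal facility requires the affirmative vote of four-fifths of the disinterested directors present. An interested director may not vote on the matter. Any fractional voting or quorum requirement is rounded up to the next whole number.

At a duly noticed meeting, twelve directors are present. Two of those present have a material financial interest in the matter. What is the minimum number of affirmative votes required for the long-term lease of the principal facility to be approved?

8

The long-term lease of the principal facility requires four-fifths of the disinterested directors present (12 − 2 = 10).
4/5 of 10 = 8.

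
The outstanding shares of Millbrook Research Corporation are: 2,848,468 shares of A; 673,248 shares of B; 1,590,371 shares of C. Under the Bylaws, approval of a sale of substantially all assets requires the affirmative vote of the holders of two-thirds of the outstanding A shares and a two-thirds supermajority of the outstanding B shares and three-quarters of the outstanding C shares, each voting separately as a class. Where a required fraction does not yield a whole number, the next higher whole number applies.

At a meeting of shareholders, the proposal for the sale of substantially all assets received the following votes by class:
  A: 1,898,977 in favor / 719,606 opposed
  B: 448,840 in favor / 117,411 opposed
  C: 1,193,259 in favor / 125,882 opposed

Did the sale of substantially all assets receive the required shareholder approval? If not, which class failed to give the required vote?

Not approved — the A shares did not give the required vote.

A: 2/3 of 2848468 = 1898978.67, rounded up to 1898979; 1,898,979 required, 1,898,977 in favor — not approved.
B: 2/3 of 673248 = 448832; 448,832 required, 448,840 in favor — approved.
C: 3/4 of 1590371 = 1192778.25, rounded up to 1192779; 1,192,779 required, 1,193,259 in favor — approved.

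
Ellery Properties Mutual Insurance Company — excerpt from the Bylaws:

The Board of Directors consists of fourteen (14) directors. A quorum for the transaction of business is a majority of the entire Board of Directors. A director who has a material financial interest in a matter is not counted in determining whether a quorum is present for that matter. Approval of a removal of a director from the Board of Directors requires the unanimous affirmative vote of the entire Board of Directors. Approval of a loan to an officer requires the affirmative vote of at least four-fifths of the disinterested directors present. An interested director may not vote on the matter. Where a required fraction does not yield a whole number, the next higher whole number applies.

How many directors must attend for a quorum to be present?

8

A majority of 14 is 8.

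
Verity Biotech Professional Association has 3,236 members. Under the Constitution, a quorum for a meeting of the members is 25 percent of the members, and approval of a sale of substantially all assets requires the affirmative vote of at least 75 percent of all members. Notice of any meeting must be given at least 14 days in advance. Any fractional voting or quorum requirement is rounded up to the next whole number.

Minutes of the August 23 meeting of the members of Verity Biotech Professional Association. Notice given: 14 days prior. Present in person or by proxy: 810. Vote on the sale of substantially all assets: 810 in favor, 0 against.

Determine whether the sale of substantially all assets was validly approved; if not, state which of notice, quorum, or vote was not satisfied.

Invalid — vote requirement not satisfied.

Notice: 14 days given; 14 required. Satisfied.
Quorum: 25% of 3,236 = 809; 810 present. Satisfied.
Vote: requires three-fourths of all members (3,236); 3/4 of 3236 = 2427, so 2,427 needed; 810 in favor. Not satisfied.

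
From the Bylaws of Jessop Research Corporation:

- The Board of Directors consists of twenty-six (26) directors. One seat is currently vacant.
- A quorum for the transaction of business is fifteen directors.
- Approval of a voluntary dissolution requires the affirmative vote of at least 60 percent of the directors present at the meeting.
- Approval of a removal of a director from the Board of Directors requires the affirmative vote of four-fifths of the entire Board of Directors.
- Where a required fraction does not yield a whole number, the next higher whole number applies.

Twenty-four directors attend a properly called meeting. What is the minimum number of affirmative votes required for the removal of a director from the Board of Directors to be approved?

21

The removal of a director from the Board of Directors requires four-fifths of the entire Board of Directors (26).
4/5 of 26 = 20.80, rounded up to 21.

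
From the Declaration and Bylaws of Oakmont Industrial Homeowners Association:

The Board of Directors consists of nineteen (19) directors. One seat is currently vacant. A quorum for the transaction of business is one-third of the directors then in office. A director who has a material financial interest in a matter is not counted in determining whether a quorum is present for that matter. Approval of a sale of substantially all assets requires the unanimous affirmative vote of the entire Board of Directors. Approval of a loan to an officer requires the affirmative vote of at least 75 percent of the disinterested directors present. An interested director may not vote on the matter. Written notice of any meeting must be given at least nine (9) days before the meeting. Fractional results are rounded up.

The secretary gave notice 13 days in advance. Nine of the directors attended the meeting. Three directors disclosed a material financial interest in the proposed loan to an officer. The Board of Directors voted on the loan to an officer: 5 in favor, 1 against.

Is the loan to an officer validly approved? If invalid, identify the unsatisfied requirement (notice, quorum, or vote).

Valid — all requirements satisfied.

Notice: 13 days given; 9 required (13 ≥ 9). Satisfied.
Quorum: 9 present, but the 3 interested directors do not count, leaving 6. Quorum is 6. Satisfied.
Vote: the loan to an officer requires three-fourths of the disinterested directors present (9 − 3 = 6). 3/4 of 6 = 4.50, rounded up to 5, so 5 affirmative votes are needed; 5 voted in favor. Satisfied.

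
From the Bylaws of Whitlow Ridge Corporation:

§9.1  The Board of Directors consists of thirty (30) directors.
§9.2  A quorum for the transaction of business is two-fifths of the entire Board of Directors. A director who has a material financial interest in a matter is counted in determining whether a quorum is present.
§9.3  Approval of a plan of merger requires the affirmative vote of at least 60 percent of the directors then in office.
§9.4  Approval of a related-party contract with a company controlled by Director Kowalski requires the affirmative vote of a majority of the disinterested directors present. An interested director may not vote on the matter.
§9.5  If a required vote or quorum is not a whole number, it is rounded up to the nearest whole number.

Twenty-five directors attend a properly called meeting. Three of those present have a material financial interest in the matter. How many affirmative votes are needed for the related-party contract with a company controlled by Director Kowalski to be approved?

The related-party contract with a company controlled by Director Kowalski requires a majority of the disinterested directors present (25 − 3 = 22).
A majority of 22 is 12.

12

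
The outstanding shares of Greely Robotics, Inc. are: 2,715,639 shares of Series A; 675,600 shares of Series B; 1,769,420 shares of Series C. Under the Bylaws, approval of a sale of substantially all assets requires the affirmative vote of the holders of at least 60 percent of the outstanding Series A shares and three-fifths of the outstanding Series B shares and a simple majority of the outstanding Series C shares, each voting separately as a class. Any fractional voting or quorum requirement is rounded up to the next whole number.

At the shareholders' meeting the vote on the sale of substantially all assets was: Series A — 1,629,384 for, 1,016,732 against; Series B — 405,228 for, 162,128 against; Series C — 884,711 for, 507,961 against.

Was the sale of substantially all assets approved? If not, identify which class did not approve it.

Not approved — the Series B shares did not give the required vote.

Series A: 3/5 of 2715639 = 1629383.40, rounded up to 1629384; 1,629,384 required, 1,629,384 in favor — approved.
Series B: 3/5 of 675600 = 405360; 405,360 required, 405,228 in favor — not approved.
Series C: a majority of 1769420 is 884711; 884,711 required, 884,711 in favor — approved.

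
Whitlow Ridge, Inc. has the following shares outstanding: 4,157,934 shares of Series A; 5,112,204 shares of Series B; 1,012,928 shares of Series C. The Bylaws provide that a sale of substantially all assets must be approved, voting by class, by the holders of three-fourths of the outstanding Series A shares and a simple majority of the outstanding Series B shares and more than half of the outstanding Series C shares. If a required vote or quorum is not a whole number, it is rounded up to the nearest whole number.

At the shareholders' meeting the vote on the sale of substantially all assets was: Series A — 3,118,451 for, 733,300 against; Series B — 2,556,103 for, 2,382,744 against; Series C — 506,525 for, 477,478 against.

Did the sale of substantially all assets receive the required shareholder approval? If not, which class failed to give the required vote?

Series A: 3/4 of 4157934 = 3118450.50, rounded up to 3118451; 3,118,451 required, 3,118,451 in favor — approved.
Series B: a majority of 5112204 is 2556103; 2,556,103 required, 2,556,103 in favor — approved.
Series C: a majority of 1012928 is 506465; 506,465 required, 506,525 in favor — approved.

Approved — every class gave the required vote.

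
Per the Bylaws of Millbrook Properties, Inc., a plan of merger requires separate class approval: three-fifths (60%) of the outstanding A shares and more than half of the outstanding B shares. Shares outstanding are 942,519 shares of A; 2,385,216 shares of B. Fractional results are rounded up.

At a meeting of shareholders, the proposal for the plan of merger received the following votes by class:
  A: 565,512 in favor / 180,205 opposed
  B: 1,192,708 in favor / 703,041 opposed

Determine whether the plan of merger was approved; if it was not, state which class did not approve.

A: 3/5 of 942519 = 565511.40, rounded up to 565512; 565,512 required, 565,512 in favor — approved.
B: a majority of 2385216 is 1192609; 1,192,609 required, 1,192,708 in favor — approved.

Approved — every class gave the required vote.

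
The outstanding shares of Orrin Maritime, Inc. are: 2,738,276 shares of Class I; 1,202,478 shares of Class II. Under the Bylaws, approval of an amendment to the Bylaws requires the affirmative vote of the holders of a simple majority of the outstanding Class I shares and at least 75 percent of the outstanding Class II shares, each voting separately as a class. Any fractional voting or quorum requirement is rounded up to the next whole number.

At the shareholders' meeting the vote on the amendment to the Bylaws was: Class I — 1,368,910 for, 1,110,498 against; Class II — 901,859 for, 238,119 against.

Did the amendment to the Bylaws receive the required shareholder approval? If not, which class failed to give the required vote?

Class I: a majority of 2738276 is 1369139; 1,369,139 required, 1,368,910 in favor — not approved.
Class II: 3/4 of 1202478 = 901858.50, rounded up to 901859; 901,859 required, 901,859 in favor — approved.

Not approved — the Class I shares did not give the required vote.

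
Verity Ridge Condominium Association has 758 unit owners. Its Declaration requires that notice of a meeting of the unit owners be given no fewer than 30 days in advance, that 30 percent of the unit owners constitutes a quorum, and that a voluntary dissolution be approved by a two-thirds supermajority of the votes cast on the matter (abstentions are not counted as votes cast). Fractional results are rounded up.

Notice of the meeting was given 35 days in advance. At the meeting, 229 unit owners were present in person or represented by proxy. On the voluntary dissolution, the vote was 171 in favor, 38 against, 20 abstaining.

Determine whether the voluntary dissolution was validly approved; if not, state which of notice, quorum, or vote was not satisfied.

Valid — all requirements satisfied.

Notice: 35 days given; 30 required. Satisfied.
Quorum: 30% of 758 = 227.40, rounded up to 228; 229 present. Satisfied.
Vote: requires two-thirds of the votes cast (229 − 20 abstaining = 209); 2/3 of 209 = 139.33, rounded up to 140, so 140 needed; 171 in favor. Satisfied.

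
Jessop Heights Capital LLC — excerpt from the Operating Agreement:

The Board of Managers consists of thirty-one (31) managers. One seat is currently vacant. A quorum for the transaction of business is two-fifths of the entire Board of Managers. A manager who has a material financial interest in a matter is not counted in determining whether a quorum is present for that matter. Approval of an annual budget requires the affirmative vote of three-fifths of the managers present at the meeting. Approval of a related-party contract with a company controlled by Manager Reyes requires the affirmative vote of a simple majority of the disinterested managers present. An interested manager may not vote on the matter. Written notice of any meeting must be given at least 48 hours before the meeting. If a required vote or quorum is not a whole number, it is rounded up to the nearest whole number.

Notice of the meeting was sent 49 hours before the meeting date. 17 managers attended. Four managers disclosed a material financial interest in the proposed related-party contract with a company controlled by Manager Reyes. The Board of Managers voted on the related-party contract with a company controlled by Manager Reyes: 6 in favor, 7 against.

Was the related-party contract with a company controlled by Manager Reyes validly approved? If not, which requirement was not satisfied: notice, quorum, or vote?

Notice: 49 hours given; 48 required (49 ≥ 48). Satisfied.
Quorum: 17 present, but the 4 interested managers do not count, leaving 13. Quorum is 13. Satisfied.
Vote: the related-party contract with a company controlled by Manager Reyes requires a majority of the disinterested managers present (17 − 4 = 13). A majority of 13 is 7, so 7 affirmative votes are needed; 6 voted in favor. Not satisfied.

Invalid — vote requirement not satisfied.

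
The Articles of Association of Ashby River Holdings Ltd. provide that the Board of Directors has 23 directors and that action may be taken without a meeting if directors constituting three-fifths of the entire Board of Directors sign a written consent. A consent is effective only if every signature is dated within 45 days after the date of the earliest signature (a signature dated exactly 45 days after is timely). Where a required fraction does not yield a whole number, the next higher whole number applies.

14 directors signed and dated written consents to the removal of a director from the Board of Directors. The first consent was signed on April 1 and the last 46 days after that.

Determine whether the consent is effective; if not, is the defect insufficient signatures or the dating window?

Not effective — dating-window requirement not satisfied.

Signatures required: three-fifths of 23 — 3/5 of 23 = 13.80, rounded up to 14, so 14 needed; 14 signed. Sufficient.
Dating window: the latest signature is 46 days after the earliest; the limit is 45 days. Outside the window.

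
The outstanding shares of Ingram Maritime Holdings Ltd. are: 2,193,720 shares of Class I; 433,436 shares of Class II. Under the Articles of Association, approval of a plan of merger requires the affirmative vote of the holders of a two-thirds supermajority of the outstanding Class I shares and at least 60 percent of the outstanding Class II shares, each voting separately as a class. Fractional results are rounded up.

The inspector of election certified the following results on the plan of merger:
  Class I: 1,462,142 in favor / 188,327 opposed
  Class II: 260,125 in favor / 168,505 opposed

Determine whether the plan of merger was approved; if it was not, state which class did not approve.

Not approved — the Class I shares did not give the required vote.

Class I: 2/3 of 2193720 = 1462480; 1,462,480 required, 1,462,142 in favor — not approved.
Class II: 3/5 of 433436 = 260061.60, rounded up to 260062; 260,062 required, 260,125 in favor — approved.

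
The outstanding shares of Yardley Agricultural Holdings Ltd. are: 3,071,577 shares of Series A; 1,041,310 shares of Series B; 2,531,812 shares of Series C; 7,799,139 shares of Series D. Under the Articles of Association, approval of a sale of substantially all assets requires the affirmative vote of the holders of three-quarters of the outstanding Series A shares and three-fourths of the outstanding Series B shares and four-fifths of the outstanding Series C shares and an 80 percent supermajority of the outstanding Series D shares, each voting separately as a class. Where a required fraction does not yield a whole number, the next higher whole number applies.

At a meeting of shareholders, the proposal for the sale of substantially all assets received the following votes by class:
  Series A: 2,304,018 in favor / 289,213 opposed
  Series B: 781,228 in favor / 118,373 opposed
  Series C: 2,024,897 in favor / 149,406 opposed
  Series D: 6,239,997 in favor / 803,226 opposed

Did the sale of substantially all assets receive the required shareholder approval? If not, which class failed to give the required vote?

Series A: 3/4 of 3071577 = 2303682.75, rounded up to 2303683; 2,303,683 required, 2,304,018 in favor — approved.
Series B: 3/4 of 1041310 = 780982.50, rounded up to 780983; 780,983 required, 781,228 in favor — approved.
Series C: 4/5 of 2531812 = 2025449.60, rounded up to 2025450; 2,025,450 required, 2,024,897 in favor — not approved.
Series D: 4/5 of 7799139 = 6239311.20, rounded up to 6239312; 6,239,312 required, 6,239,997 in favor — approved.

Not approved — the Series C shares did not give the required vote.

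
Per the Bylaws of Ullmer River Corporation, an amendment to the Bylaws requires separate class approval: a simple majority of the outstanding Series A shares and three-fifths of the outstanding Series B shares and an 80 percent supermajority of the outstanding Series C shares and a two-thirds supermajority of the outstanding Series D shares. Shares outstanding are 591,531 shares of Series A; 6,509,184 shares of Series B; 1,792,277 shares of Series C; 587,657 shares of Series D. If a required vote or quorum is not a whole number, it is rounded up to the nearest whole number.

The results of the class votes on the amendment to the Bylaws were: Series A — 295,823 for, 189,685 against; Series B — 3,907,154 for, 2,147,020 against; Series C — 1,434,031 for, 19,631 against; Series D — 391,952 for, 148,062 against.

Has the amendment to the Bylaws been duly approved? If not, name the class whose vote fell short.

Approved — every class gave the required vote.

Series A: a majority of 591531 is 295766; 295,766 required, 295,823 in favor — approved.
Series B: 3/5 of 6509184 = 3905510.40, rounded up to 3905511; 3,905,511 required, 3,907,154 in favor — approved.
Series C: 4/5 of 1792277 = 1433821.60, rounded up to 1433822; 1,433,822 required, 1,434,031 in favor — approved.
Series D: 2/3 of 587657 = 391771.33, rounded up to 391772; 391,772 required, 391,952 in favor — approved.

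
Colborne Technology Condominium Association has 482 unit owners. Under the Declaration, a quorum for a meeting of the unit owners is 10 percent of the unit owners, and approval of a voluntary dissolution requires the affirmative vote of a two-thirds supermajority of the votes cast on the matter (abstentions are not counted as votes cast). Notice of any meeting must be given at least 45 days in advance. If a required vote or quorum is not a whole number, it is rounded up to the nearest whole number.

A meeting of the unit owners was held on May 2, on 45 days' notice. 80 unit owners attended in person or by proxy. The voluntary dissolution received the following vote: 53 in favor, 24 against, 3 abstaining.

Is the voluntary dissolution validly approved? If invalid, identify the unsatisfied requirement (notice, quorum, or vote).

Notice: 45 days given; 45 required. Satisfied.
Quorum: 10% of 482 = 48.20, rounded up to 49; 80 present. Satisfied.
Vote: requires two-thirds of the votes cast (80 − 3 abstaining = 77); 2/3 of 77 = 51.33, rounded up to 52, so 52 needed; 53 in favor. Satisfied.

Valid — all requirements satisfied.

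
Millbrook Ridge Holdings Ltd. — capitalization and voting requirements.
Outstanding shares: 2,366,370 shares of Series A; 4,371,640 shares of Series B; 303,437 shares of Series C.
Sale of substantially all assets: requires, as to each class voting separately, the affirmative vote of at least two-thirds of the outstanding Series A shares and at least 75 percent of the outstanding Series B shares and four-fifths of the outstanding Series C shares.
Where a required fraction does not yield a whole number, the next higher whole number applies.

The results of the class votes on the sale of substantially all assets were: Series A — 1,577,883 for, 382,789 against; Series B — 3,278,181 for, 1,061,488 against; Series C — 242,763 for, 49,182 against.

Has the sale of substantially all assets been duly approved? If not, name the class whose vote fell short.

Not approved — the Series B shares did not give the required vote.

Series A: 2/3 of 2366370 = 1577580; 1,577,580 required, 1,577,883 in favor — approved.
Series B: 3/4 of 4371640 = 3278730; 3,278,730 required, 3,278,181 in favor — not approved.
Series C: 4/5 of 303437 = 242749.60, rounded up to 242750; 242,750 required, 242,763 in favor — approved.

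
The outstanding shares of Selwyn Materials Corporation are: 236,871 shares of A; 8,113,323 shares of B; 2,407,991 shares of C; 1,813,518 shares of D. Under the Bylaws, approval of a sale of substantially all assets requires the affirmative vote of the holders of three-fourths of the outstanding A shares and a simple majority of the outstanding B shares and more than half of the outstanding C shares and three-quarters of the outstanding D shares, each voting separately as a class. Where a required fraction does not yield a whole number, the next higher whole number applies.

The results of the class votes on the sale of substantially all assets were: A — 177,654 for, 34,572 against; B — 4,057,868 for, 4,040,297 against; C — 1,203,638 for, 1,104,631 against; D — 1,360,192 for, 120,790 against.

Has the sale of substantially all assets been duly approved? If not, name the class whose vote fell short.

A: 3/4 of 236871 = 177653.25, rounded up to 177654; 177,654 required, 177,654 in favor — approved.
B: a majority of 8113323 is 4056662; 4,056,662 required, 4,057,868 in favor — approved.
C: a majority of 2407991 is 1203996; 1,203,996 required, 1,203,638 in favor — not approved.
D: 3/4 of 1813518 = 1360138.50, rounded up to 1360139; 1,360,139 required, 1,360,192 in favor — approved.

Not approved — the C shares did not give the required vote.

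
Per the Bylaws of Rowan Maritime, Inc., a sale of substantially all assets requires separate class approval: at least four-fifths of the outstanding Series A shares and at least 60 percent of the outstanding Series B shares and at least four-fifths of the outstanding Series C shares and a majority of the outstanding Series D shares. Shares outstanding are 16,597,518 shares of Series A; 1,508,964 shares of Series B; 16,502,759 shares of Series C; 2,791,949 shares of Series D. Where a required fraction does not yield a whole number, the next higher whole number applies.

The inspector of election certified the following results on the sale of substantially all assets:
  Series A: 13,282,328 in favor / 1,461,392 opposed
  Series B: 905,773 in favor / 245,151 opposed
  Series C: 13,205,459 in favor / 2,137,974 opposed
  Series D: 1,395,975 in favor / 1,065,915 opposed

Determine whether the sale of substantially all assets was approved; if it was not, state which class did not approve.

Approved — every class gave the required vote.

Series A: 4/5 of 16597518 = 13278014.40, rounded up to 13278015; 13,278,015 required, 13,282,328 in favor — approved.
Series B: 3/5 of 1508964 = 905378.40, rounded up to 905379; 905,379 required, 905,773 in favor — approved.
Series C: 4/5 of 16502759 = 13202207.20, rounded up to 13202208; 13,202,208 required, 13,205,459 in favor — approved.
Series D: a majority of 2791949 is 1395975; 1,395,975 required, 1,395,975 in favor — approved.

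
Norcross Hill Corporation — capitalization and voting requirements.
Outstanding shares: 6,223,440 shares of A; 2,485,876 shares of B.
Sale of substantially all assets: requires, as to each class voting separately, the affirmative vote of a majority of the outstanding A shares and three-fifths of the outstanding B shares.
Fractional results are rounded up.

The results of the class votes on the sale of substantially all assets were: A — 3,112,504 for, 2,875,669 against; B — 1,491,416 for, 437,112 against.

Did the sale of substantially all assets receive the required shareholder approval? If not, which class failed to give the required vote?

Not approved — the B shares did not give the required vote.

A: a majority of 6223440 is 3111721; 3,111,721 required, 3,112,504 in favor — approved.
B: 3/5 of 2485876 = 1491525.60, rounded up to 1491526; 1,491,526 required, 1,491,416 in favor — not approved.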